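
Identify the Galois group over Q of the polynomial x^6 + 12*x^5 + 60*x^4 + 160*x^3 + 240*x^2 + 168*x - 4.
A_6, the alternating group on 6 letters

The polynomial f is an irreducible sextic over Q, so G = Gal(f/Q) is one of the 16 transitive subgroups 6T1, ..., 6T16 of S_6. The discriminant of f is 746496000000 = 864000^2, a perfect square, so G is contained in A_6. The transitive groups of degree 6 contained in A_6 are: A_4 (6T4, order 12), S_4 (6T7, order 24), (C_3 x C_3) : C_4 (6T10, order 36), PSL(2,5) (6T12, order 60), A_6 (6T15, order 360). By Dedekind's theorem, for a prime p not dividing disc(f) the degrees of the irreducible factors of f mod p form the cycle type of an element of G. Factoring f modulo the 6 such primes p <= 23 (skipping 2, 3, 5, which divide the discriminant), each new pattern first appears at: mod 7: f = (x + 6)(x^5 + 6x^4 + 3x^3 + 2x^2 + 4x + 4), pattern 5+1; mod 23: f = (x + 4)(x + 13)(x + 18)(x^3 + x + 17), pattern 3+1+1+1. No other pattern occurs in this range, so the set of observed cycle types is {5+1, 3+1+1+1}. Among the candidates above, the only group containing elements of all these cycle types is A_6 (6T15) — each of A_4 (6T4), S_4 (6T7), (C_3 x C_3) : C_4 (6T10), PSL(2,5) (6T12) lacks at least one of them. Hence G = A_6 (6T15), of order 360.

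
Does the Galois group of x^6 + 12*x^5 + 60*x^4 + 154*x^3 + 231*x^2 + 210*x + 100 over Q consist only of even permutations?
The polynomial is irreducible of degree 6 over Q. Its discriminant is -1160950579200, which is not a perfect square. A Galois group lies in the alternating group exactly when the discriminant is a square in Q, so the Galois group (S_3) is not contained in A_6.

No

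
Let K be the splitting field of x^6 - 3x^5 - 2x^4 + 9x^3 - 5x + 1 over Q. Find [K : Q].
The degree of the splitting field over Q equals the order of the Galois group, so first determine the group. The polynomial f is an irreducible sextic over Q, so G = Gal(f/Q) is one of the 16 transitive subgroups 6T1, ..., 6T16 of S_6. The discriminant of f is 810448, which is not a perfect square, so G is not contained in A_6. The transitive groups of degree 6 not contained in A_6 are: C_6 (6T1, order 6), S_3 (6T2, order 6), D_6 (6T3, order 12), C_3 x S_3 (6T5, order 18), A_4 x C_2 (6T6, order 24), S_4 (6T8, order 24), S_3 x S_3 (6T9, order 36), S_4 x C_2 (6T11, order 48), (S_3 x S_3) : C_2 (6T13, order 72), PGL(2,5) (6T14, order 120), S_6 (6T16, order 720). By Dedekind's theorem, for a prime p not dividing disc(f) the degrees of the irreducible factors of f mod p form the cycle type of an element of G. Factoring f modulo the 23 such primes p <= 97 (skipping 2, 37, which divide the discriminant), each new pattern first appears at: mod 3: f = (x^3 + x^2 + 2)(x^3 + 2x^2 + 2x + 2), pattern 3+3; mod 5: f = (x^2 + 2)(x^2 + 3x + 3)(x^2 + 4x + 1), pattern 2+2+2; mod 67: f = (x + 2)(x + 18)(x + 30)(x + 36)(x + 48)(x + 64), pattern 1+1+1+1+1+1. No other pattern occurs in this range, so the set of observed cycle types is {3+3, 2+2+2, 1+1+1+1+1+1}. The candidates containing elements of all these cycle types are C_6 (6T1) of order 6, S_3 (6T2) of order 6, D_6 (6T3) of order 12, C_3 x S_3 (6T5) of order 18, A_4 x C_2 (6T6) of order 24, S_4 (6T8) of order 24, S_3 x S_3 (6T9) of order 36, S_4 x C_2 (6T11) of order 48, (S_3 x S_3) : C_2 (6T13) of order 72, PGL(2,5) (6T14) of order 120, S_6 (6T16) of order 720; the others are excluded. The observed types are precisely the cycle types that occur in S_3 (6T2). Each of the other remaining candidates has further cycle types, and by the Chebotarev density theorem the matching factorization patterns would occur for a proportion of primes equal to their share of the group: C_6 (6T1) additionally contains elements of type 6 (2 of its 6 elements, about 33% of primes); D_6 (6T3) additionally contains elements of type 6, 2+2+1+1 (5 of its 12 elements, about 42% of primes); C_3 x S_3 (6T5) additionally contains elements of type 6, 3+1+1+1 (10 of its 18 elements, about 56% of primes); A_4 x C_2 (6T6) additionally contains elements of type 6, 2+2+1+1, 2+1+1+1+1 (14 of its 24 elements, about 58% of primes); S_4 (6T8) additionally contains elements of type 4+1+1, 2+2+1+1 (9 of its 24 elements, about 38% of primes); S_3 x S_3 (6T9) additionally contains elements of type 6, 3+1+1+1, 2+2+1+1 (25 of its 36 elements, about 69% of primes); S_4 x C_2 (6T11) additionally contains elements of type 6, 4+2, 4+1+1, 2+2+1+1, 2+1+1+1+1 (32 of its 48 elements, about 67% of primes); (S_3 x S_3) : C_2 (6T13) additionally contains elements of type 6, 4+2, 3+2+1, 3+1+1+1, 2+2+1+1, 2+1+1+1+1 (61 of its 72 elements, about 85% of primes); PGL(2,5) (6T14) additionally contains elements of type 6, 5+1, 4+1+1, 2+2+1+1 (89 of its 120 elements, about 74% of primes); S_6 (6T16) additionally contains elements of type 6, 5+1, 4+2, 4+1+1, 3+2+1, 3+1+1+1, 2+2+1+1, 2+1+1+1+1 (664 of its 720 elements, about 92% of primes). None of the 23 primes tested shows any such pattern (for each of these groups the chance of that is below 10^-4), which rules them out. Hence G = S_3 (6T2), of order 6. The Galois group S_3 (6T2) has order 6, so the splitting field has degree 6 over Q.

6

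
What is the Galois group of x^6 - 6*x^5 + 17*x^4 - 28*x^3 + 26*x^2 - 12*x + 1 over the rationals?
The polynomial f is an irreducible sextic over Q, so G = Gal(f/Q) is one of the 16 transitive subgroups 6T1, ..., 6T16 of S_6. The discriminant of f is 153664 = 392^2, a perfect square, so G is contained in A_6. The transitive groups of degree 6 contained in A_6 are: A_4 (6T4, order 12), S_4 (6T7, order 24), (C_3 x C_3) : C_4 (6T10, order 36), PSL(2,5) (6T12, order 60), A_6 (6T15, order 360). By Dedekind's theorem, for a prime p not dividing disc(f) the degrees of the irreducible factors of f mod p form the cycle type of an element of G. Factoring f modulo the 33 such primes p <= 149 (skipping 2, 7, which divide the discriminant), each new pattern first appears at: mod 3: f = (x^3 + x^2 + x + 2)(x^3 + 2x^2 + 2x + 2), pattern 3+3; mod 13: f = (x + 1)(x + 10)(x^2 + 11x + 9)(x^2 + 11x + 12), pattern 2+2+1+1. No other pattern occurs in this range, so the set of observed cycle types is {3+3, 2+2+1+1}. The candidates containing elements of all these cycle types are A_4 (6T4) of order 12, S_4 (6T7) of order 24, (C_3 x C_3) : C_4 (6T10) of order 36, PSL(2,5) (6T12) of order 60, A_6 (6T15) of order 360; the others are excluded. The observed types are precisely the cycle types that occur in A_4 (6T4) (apart from the identity). Each of the other remaining candidates has further cycle types, and by the Chebotarev density theorem the matching factorization patterns would occur for a proportion of primes equal to their share of the group: S_4 (6T7) additionally contains elements of type 4+2 (6 of its 24 elements, about 25% of primes); (C_3 x C_3) : C_4 (6T10) additionally contains elements of type 4+2, 3+1+1+1 (22 of its 36 elements, about 61% of primes); PSL(2,5) (6T12) additionally contains elements of type 5+1 (24 of its 60 elements, about 40% of primes); A_6 (6T15) additionally contains elements of type 5+1, 4+2, 3+1+1+1 (274 of its 360 elements, about 76% of primes). None of the 33 primes tested shows any such pattern (for each of these groups the chance of that is below 10^-4), which rules them out. Hence G = A_4 (6T4), of order 12.

A_4 (order 12)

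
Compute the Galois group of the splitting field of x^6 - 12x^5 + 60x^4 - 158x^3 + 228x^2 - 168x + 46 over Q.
6T9: S_3 x S_3

The polynomial f is an irreducible sextic over Q, so G = Gal(f/Q) is one of the 16 transitive subgroups 6T1, ..., 6T16 of S_6. The discriminant of f is 5038848, which is not a perfect square, so G is not contained in A_6. The transitive groups of degree 6 not contained in A_6 are: C_6 (6T1, order 6), S_3 (6T2, order 6), D_6 (6T3, order 12), C_3 x S_3 (6T5, order 18), A_4 x C_2 (6T6, order 24), S_4 (6T8, order 24), S_3 x S_3 (6T9, order 36), S_4 x C_2 (6T11, order 48), (S_3 x S_3) : C_2 (6T13, order 72), PGL(2,5) (6T14, order 120), S_6 (6T16, order 720). By Dedekind's theorem, for a prime p not dividing disc(f) the degrees of the irreducible factors of f mod p form the cycle type of an element of G. Factoring f modulo the 23 such primes p <= 97 (skipping 2, 3, which divide the discriminant), each new pattern first appears at: mod 5: f = (x^6 + 3x^5 + 2x^3 + 3x^2 + 2x + 1), pattern 6; mod 11: f = (x + 4)(x + 6)(x^2 + x + 8)(x^2 + 10x + 7), pattern 2+2+1+1; mod 13: f = (x + 5)(x + 6)(x + 9)(x^3 + 7x^2 + 12x + 2), pattern 3+1+1+1; mod 31: f = (x^2 + 13x + 28)(x^2 + 18x + 2)(x^2 + 19x + 13), pattern 2+2+2; mod 97: f = (x^3 + 91x^2 + 12x + 3)(x^3 + 91x^2 + 12x + 80), pattern 3+3. No other pattern occurs in this range, so the set of observed cycle types is {6, 2+2+1+1, 3+1+1+1, 2+2+2, 3+3}. The candidates containing elements of all these cycle types are S_3 x S_3 (6T9) of order 36, (S_3 x S_3) : C_2 (6T13) of order 72, S_6 (6T16) of order 720; the others are excluded. The observed types are precisely the cycle types that occur in S_3 x S_3 (6T9) (apart from the identity). Each of the other remaining candidates has further cycle types, and by the Chebotarev density theorem the matching factorization patterns would occur for a proportion of primes equal to their share of the group: (S_3 x S_3) : C_2 (6T13) additionally contains elements of type 4+2, 3+2+1, 2+1+1+1+1 (36 of its 72 elements, about 50% of primes); S_6 (6T16) additionally contains elements of type 5+1, 4+2, 4+1+1, 3+2+1, 2+1+1+1+1 (459 of its 720 elements, about 64% of primes). None of the 23 primes tested shows any such pattern (for each of these groups the chance of that is below 10^-4), which rules them out. Hence G = S_3 x S_3 (6T9), of order 36.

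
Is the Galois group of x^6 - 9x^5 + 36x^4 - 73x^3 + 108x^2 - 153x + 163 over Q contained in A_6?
The polynomial is irreducible of degree 6 over Q. Its discriminant is -276822941478912, which is not a perfect square. A Galois group lies in the alternating group exactly when the discriminant is a square in Q, so the Galois group (C_6) is not contained in A_6.

No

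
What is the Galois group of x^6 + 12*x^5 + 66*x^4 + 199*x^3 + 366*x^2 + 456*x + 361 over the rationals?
The polynomial f is an irreducible sextic over Q, so G = Gal(f/Q) is one of the 16 transitive subgroups 6T1, ..., 6T16 of S_6. The discriminant of f is -449880542841987, which is not a perfect square, so G is not contained in A_6. The transitive groups of degree 6 not contained in A_6 are: C_6 (6T1, order 6), S_3 (6T2, order 6), D_6 (6T3, order 12), C_3 x S_3 (6T5, order 18), A_4 x C_2 (6T6, order 24), S_4 (6T8, order 24), S_3 x S_3 (6T9, order 36), S_4 x C_2 (6T11, order 48), (S_3 x S_3) : C_2 (6T13, order 72), PGL(2,5) (6T14, order 120), S_6 (6T16, order 720). By Dedekind's theorem, for a prime p not dividing disc(f) the degrees of the irreducible factors of f mod p form the cycle type of an element of G. Factoring f modulo the 37 such primes p <= 179 (skipping 3, 19, 73, 109, which divide the discriminant), each new pattern first appears at: mod 2: f = (x^6 + x^3 + 1), pattern 6; mod 7: f = (x^3 + 6x^2 + 4)(x^3 + 6x^2 + 2x + 1), pattern 3+3; mod 17: f = (x^2 + 3x + 4)(x^2 + 11x + 15)(x^2 + 15x + 8), pattern 2+2+2; mod 37: f = (x + 6)(x + 12)(x + 17)(x + 25)(x + 30)(x + 33), pattern 1+1+1+1+1+1. No other pattern occurs in this range, so the set of observed cycle types is {6, 3+3, 2+2+2, 1+1+1+1+1+1}. The candidates containing elements of all these cycle types are C_6 (6T1) of order 6, D_6 (6T3) of order 12, C_3 x S_3 (6T5) of order 18, A_4 x C_2 (6T6) of order 24, S_3 x S_3 (6T9) of order 36, S_4 x C_2 (6T11) of order 48, (S_3 x S_3) : C_2 (6T13) of order 72, PGL(2,5) (6T14) of order 120, S_6 (6T16) of order 720; the others are excluded. The observed types are precisely the cycle types that occur in C_6 (6T1). Each of the other remaining candidates has further cycle types, and by the Chebotarev density theorem the matching factorization patterns would occur for a proportion of primes equal to their share of the group: D_6 (6T3) additionally contains elements of type 2+2+1+1 (3 of its 12 elements, about 25% of primes); C_3 x S_3 (6T5) additionally contains elements of type 3+1+1+1 (4 of its 18 elements, about 22% of primes); A_4 x C_2 (6T6) additionally contains elements of type 2+2+1+1, 2+1+1+1+1 (6 of its 24 elements, about 25% of primes); S_3 x S_3 (6T9) additionally contains elements of type 3+1+1+1, 2+2+1+1 (13 of its 36 elements, about 36% of primes); S_4 x C_2 (6T11) additionally contains elements of type 4+2, 4+1+1, 2+2+1+1, 2+1+1+1+1 (24 of its 48 elements, about 50% of primes); (S_3 x S_3) : C_2 (6T13) additionally contains elements of type 4+2, 3+2+1, 3+1+1+1, 2+2+1+1, 2+1+1+1+1 (49 of its 72 elements, about 68% of primes); PGL(2,5) (6T14) additionally contains elements of type 5+1, 4+1+1, 2+2+1+1 (69 of its 120 elements, about 58% of primes); S_6 (6T16) additionally contains elements of type 5+1, 4+2, 4+1+1, 3+2+1, 3+1+1+1, 2+2+1+1, 2+1+1+1+1 (544 of its 720 elements, about 76% of primes). None of the 37 primes tested shows any such pattern (for each of these groups the chance of that is below 10^-4), which rules them out. Hence G = C_6 (6T1), of order 6.

C_6, the cyclic group of order 6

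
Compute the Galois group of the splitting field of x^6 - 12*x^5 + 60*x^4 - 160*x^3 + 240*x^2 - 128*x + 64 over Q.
The polynomial f is an irreducible sextic over Q, so G = Gal(f/Q) is one of the 16 transitive subgroups 6T1, ..., 6T16 of S_6. The discriminant of f is -1388339588497408, which is not a perfect square, so G is not contained in A_6. The transitive groups of degree 6 not contained in A_6 are: C_6 (6T1, order 6), S_3 (6T2, order 6), D_6 (6T3, order 12), C_3 x S_3 (6T5, order 18), A_4 x C_2 (6T6, order 24), S_4 (6T8, order 24), S_3 x S_3 (6T9, order 36), S_4 x C_2 (6T11, order 48), (S_3 x S_3) : C_2 (6T13, order 72), PGL(2,5) (6T14, order 120), S_6 (6T16, order 720). By Dedekind's theorem, for a prime p not dividing disc(f) the degrees of the irreducible factors of f mod p form the cycle type of an element of G. Factoring f modulo the 3 such primes p <= 7 (skipping 2, which divides the discriminant), each new pattern first appears at: mod 3: f = (x^6 + 2x^3 + x + 1), pattern 6; mod 5: f = (x + 1)(x + 4)(x^4 + 3x^3 + x^2 + 3x + 1), pattern 4+1+1; mod 7: f = (x + 1)(x^2 + 4x + 1)(x^3 + 4x^2 + 1), pattern 3+2+1. No other pattern occurs in this range, so the set of observed cycle types is {6, 4+1+1, 3+2+1}. Among the candidates above, the only group containing elements of all these cycle types is S_6 (6T16); every other candidate lacks at least one of them. Hence G = S_6 (6T16), of order 720.

S_6, the symmetric group on 6 letters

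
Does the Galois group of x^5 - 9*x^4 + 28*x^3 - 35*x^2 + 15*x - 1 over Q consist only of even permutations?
Yes

The polynomial is irreducible of degree 5 over Q. Its discriminant is 14641 = 121^2, a perfect square. A Galois group lies in the alternating group exactly when the discriminant is a square in Q, so the Galois group (C_5) is contained in A_5.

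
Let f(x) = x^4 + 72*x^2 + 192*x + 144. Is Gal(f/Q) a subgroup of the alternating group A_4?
The polynomial is irreducible of degree 4 over Q. Its discriminant is 12230590464 = 110592^2, a perfect square. A Galois group lies in the alternating group exactly when the discriminant is a square in Q, so the Galois group (A_4) is contained in A_4.

Yes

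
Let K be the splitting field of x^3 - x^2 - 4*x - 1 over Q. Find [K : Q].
3

The degree of the splitting field over Q equals the order of the Galois group, so first determine the group. The polynomial is an irreducible cubic over Q and its discriminant is 169 = 13^2, a perfect square. For an irreducible cubic, a square discriminant forces the Galois group to be A_3, the cyclic group of order 3. The Galois group C_3 (3T1) has order 3, so the splitting field has degree 3 over Q.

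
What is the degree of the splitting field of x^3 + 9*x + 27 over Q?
The degree of the splitting field over Q equals the order of the Galois group, so first determine the group. The polynomial is an irreducible cubic over Q and its discriminant is -22599, which is not a perfect square. For an irreducible cubic, a non-square discriminant gives Galois group S_3. The Galois group S_3 (3T2) has order 6, so the splitting field has degree 6 over Q.

6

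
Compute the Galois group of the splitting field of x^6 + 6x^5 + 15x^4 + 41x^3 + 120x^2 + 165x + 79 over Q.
(S_3 x S_3) : C_2 (order 72)

The polynomial f is an irreducible sextic over Q, so G = Gal(f/Q) is one of the 16 transitive subgroups 6T1, ..., 6T16 of S_6. The discriminant of f is -2573642648187, which is not a perfect square, so G is not contained in A_6. The transitive groups of degree 6 not contained in A_6 are: C_6 (6T1, order 6), S_3 (6T2, order 6), D_6 (6T3, order 12), C_3 x S_3 (6T5, order 18), A_4 x C_2 (6T6, order 24), S_4 (6T8, order 24), S_3 x S_3 (6T9, order 36), S_4 x C_2 (6T11, order 48), (S_3 x S_3) : C_2 (6T13, order 72), PGL(2,5) (6T14, order 120), S_6 (6T16, order 720). By Dedekind's theorem, for a prime p not dividing disc(f) the degrees of the irreducible factors of f mod p form the cycle type of an element of G. Factoring f modulo the 26 such primes p <= 127 (skipping 3, 13, 17, 41, 43, which divide the discriminant), each new pattern first appears at: mod 2: f = (x^6 + x^4 + x^3 + x + 1), pattern 6; mod 7: f = (x + 6)(x^2 + x + 3)(x^3 + 6x^2 + 6x + 4), pattern 3+2+1; mod 11: f = (x^2 + 4x + 5)(x^4 + 2x^3 + 2x^2 + x + 7), pattern 4+2; mod 31: f = (x + 5)(x + 24)(x^2 + 19x + 2)(x^2 + 20x + 25), pattern 2+2+1+1; mod 61: f = (x + 8)(x + 33)(x + 50)(x + 60)(x^2 + 38x + 45), pattern 2+1+1+1+1; mod 97: f = (x + 8)(x + 63)(x + 74)(x^3 + 55x^2 + 56x + 36), pattern 3+1+1+1; mod 113: f = (x^2 + 10x + 79)(x^2 + 40x + 3)(x^2 + 69x + 38), pattern 2+2+2; mod 127: f = (x^3 + 52x^2 + 17x + 111)(x^3 + 81x^2 + 104x + 3), pattern 3+3. No other pattern occurs in this range, so the set of observed cycle types is {6, 3+2+1, 4+2, 2+2+1+1, 2+1+1+1+1, 3+1+1+1, 2+2+2, 3+3}. The candidates containing elements of all these cycle types are (S_3 x S_3) : C_2 (6T13) of order 72, S_6 (6T16) of order 720; the others are excluded. The observed types are precisely the cycle types that occur in (S_3 x S_3) : C_2 (6T13) (apart from the identity). Each of the other remaining candidates has further cycle types, and by the Chebotarev density theorem the matching factorization patterns would occur for a proportion of primes equal to their share of the group: S_6 (6T16) additionally contains elements of type 5+1, 4+1+1 (234 of its 720 elements, about 32% of primes). None of the 26 primes tested shows any such pattern (for each of these groups the chance of that is below 10^-4), which rules them out. Hence G = (S_3 x S_3) : C_2 (6T13), of order 72.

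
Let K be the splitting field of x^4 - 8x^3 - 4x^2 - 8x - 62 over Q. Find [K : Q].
8

The degree of the splitting field over Q equals the order of the Galois group, so first determine the group. The polynomial is an irreducible quartic over Q and its discriminant is -658409472, which is not a perfect square, so the Galois group is not contained in A_4. The resolvent cubic y^3 + 4*y^2 + 312*y + 4896 has exactly one rational root, so the Galois group is C_4 or D_4. The quartic remains irreducible over Q(sqrt(disc)), so the group is D_4. The Galois group D_4 (4T3) has order 8, so the splitting field has degree 8 over Q.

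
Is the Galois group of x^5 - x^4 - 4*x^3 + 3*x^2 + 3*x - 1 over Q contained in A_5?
The polynomial is irreducible of degree 5 over Q. Its discriminant is 14641 = 121^2, a perfect square. A Galois group lies in the alternating group exactly when the discriminant is a square in Q, so the Galois group (C_5) is contained in A_5.

Yes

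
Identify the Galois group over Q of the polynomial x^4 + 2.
D_4 (also written D4)

The polynomial is an irreducible quartic over Q and its discriminant is 2048, which is not a perfect square, so the Galois group is not contained in A_4. The resolvent cubic y^3 - 8*y has exactly one rational root, so the Galois group is C_4 or D_4. The quartic remains irreducible over Q(sqrt(disc)), so the group is D_4.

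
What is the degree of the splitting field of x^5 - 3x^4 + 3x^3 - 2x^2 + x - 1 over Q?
10

The degree of the splitting field over Q equals the order of the Galois group, so first determine the group. The polynomial f is an irreducible quintic over Q, so G = Gal(f/Q) is a transitive subgroup of S_5: one of C_5 (5T1, order 5), D_5 (5T2, order 10), F_20 (5T3, order 20), A_5 (5T4, order 60) or S_5 (5T5, order 120). The discriminant of f is 2209 = 47^2, a perfect square, so G is contained in A_5. The transitive groups of degree 5 contained in A_5 are: C_5 (5T1, order 5), D_5 (5T2, order 10), A_5 (5T4, order 60). By Dedekind's theorem, for a prime p not dividing disc(f) the degrees of the irreducible factors of f mod p form the cycle type of an element of G. Factoring f modulo the 23 such primes p <= 89 (skipping 47, which divides the discriminant), each new pattern first appears at: mod 2: f = (x^5 + x^4 + x^3 + x + 1), pattern 5; mod 5: f = (x + 2)(x^2 + 2x + 3)(x^2 + 3x + 4), pattern 2+2+1; mod 83: f = (x + 8)(x + 9)(x + 28)(x + 42)(x + 76), pattern 1+1+1+1+1. No other pattern occurs in this range, so the set of observed cycle types is {5, 2+2+1, 1+1+1+1+1}. The candidates containing elements of all these cycle types are D_5 (5T2) of order 10, A_5 (5T4) of order 60; the others are excluded. The observed types are precisely the cycle types that occur in D_5 (5T2). Each of the other remaining candidates has further cycle types, and by the Chebotarev density theorem the matching factorization patterns would occur for a proportion of primes equal to their share of the group: A_5 (5T4) additionally contains elements of type 3+1+1 (20 of its 60 elements, about 33% of primes). None of the 23 primes tested shows any such pattern (for each of these groups the chance of that is below 10^-4), which rules them out. Hence G = D_5 (5T2), of order 10. The Galois group D_5 (5T2) has order 10, so the splitting field has degree 10 over Q.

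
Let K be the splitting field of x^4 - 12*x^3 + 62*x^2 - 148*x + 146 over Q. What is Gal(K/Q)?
V_4

The polynomial is an irreducible quartic over Q and its discriminant is 1016064 = 1008^2, a perfect square, so the Galois group is contained in A_4. The resolvent cubic y^3 - 62*y^2 + 1192*y - 6720 splits completely over Q, which gives the Klein four-group V_4.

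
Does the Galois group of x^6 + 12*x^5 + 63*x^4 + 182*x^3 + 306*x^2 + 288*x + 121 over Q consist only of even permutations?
The polynomial is irreducible of degree 6 over Q. Its discriminant is -16003008, which is not a perfect square. A Galois group lies in the alternating group exactly when the discriminant is a square in Q, so the Galois group (PGL(2,5)) is not contained in A_6.

No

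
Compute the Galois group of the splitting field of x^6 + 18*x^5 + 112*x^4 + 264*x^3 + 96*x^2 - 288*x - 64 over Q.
The polynomial f is an irreducible sextic over Q, so G = Gal(f/Q) is one of the 16 transitive subgroups 6T1, ..., 6T16 of S_6. The discriminant of f is 870211913777152, which is not a perfect square, so G is not contained in A_6. The transitive groups of degree 6 not contained in A_6 are: C_6 (6T1, order 6), S_3 (6T2, order 6), D_6 (6T3, order 12), C_3 x S_3 (6T5, order 18), A_4 x C_2 (6T6, order 24), S_4 (6T8, order 24), S_3 x S_3 (6T9, order 36), S_4 x C_2 (6T11, order 48), (S_3 x S_3) : C_2 (6T13, order 72), PGL(2,5) (6T14, order 120), S_6 (6T16, order 720). By Dedekind's theorem, for a prime p not dividing disc(f) the degrees of the irreducible factors of f mod p form the cycle type of an element of G. Factoring f modulo the 23 such primes p <= 97 (skipping 2, 37, which divide the discriminant), each new pattern first appears at: mod 3: f = (x^3 + x^2 + x + 2)(x^3 + 2x^2 + x + 1), pattern 3+3; mod 5: f = (x^2 + x + 2)(x^2 + 3x + 4)(x^2 + 4x + 2), pattern 2+2+2; mod 67: f = (x + 8)(x + 9)(x + 33)(x + 40)(x + 64)(x + 65), pattern 1+1+1+1+1+1. No other pattern occurs in this range, so the set of observed cycle types is {3+3, 2+2+2, 1+1+1+1+1+1}. The candidates containing elements of all these cycle types are C_6 (6T1) of order 6, S_3 (6T2) of order 6, D_6 (6T3) of order 12, C_3 x S_3 (6T5) of order 18, A_4 x C_2 (6T6) of order 24, S_4 (6T8) of order 24, S_3 x S_3 (6T9) of order 36, S_4 x C_2 (6T11) of order 48, (S_3 x S_3) : C_2 (6T13) of order 72, PGL(2,5) (6T14) of order 120, S_6 (6T16) of order 720; the others are excluded. The observed types are precisely the cycle types that occur in S_3 (6T2). Each of the other remaining candidates has further cycle types, and by the Chebotarev density theorem the matching factorization patterns would occur for a proportion of primes equal to their share of the group: C_6 (6T1) additionally contains elements of type 6 (2 of its 6 elements, about 33% of primes); D_6 (6T3) additionally contains elements of type 6, 2+2+1+1 (5 of its 12 elements, about 42% of primes); C_3 x S_3 (6T5) additionally contains elements of type 6, 3+1+1+1 (10 of its 18 elements, about 56% of primes); A_4 x C_2 (6T6) additionally contains elements of type 6, 2+2+1+1, 2+1+1+1+1 (14 of its 24 elements, about 58% of primes); S_4 (6T8) additionally contains elements of type 4+1+1, 2+2+1+1 (9 of its 24 elements, about 38% of primes); S_3 x S_3 (6T9) additionally contains elements of type 6, 3+1+1+1, 2+2+1+1 (25 of its 36 elements, about 69% of primes); S_4 x C_2 (6T11) additionally contains elements of type 6, 4+2, 4+1+1, 2+2+1+1, 2+1+1+1+1 (32 of its 48 elements, about 67% of primes); (S_3 x S_3) : C_2 (6T13) additionally contains elements of type 6, 4+2, 3+2+1, 3+1+1+1, 2+2+1+1, 2+1+1+1+1 (61 of its 72 elements, about 85% of primes); PGL(2,5) (6T14) additionally contains elements of type 6, 5+1, 4+1+1, 2+2+1+1 (89 of its 120 elements, about 74% of primes); S_6 (6T16) additionally contains elements of type 6, 5+1, 4+2, 4+1+1, 3+2+1, 3+1+1+1, 2+2+1+1, 2+1+1+1+1 (664 of its 720 elements, about 92% of primes). None of the 23 primes tested shows any such pattern (for each of these groups the chance of that is below 10^-4), which rules them out. Hence G = S_3 (6T2), of order 6.

6T2: S_3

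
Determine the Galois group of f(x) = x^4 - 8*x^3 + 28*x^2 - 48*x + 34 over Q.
The polynomial is an irreducible quartic over Q and its discriminant is 2048, which is not a perfect square, so the Galois group is not contained in A_4. The resolvent cubic y^3 - 28*y^2 + 248*y - 672 has exactly one rational root, so the Galois group is C_4 or D_4. The quartic becomes reducible over Q(sqrt(disc)), so the group is C_4.

C_4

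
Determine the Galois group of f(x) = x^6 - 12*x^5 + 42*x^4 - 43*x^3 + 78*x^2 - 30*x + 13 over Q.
C_3 x S_3, the group 6T5 of order 18

The polynomial f is an irreducible sextic over Q, so G = Gal(f/Q) is one of the 16 transitive subgroups 6T1, ..., 6T16 of S_6. The discriminant of f is -152796047606667, which is not a perfect square, so G is not contained in A_6. The transitive groups of degree 6 not contained in A_6 are: C_6 (6T1, order 6), S_3 (6T2, order 6), D_6 (6T3, order 12), C_3 x S_3 (6T5, order 18), A_4 x C_2 (6T6, order 24), S_4 (6T8, order 24), S_3 x S_3 (6T9, order 36), S_4 x C_2 (6T11, order 48), (S_3 x S_3) : C_2 (6T13, order 72), PGL(2,5) (6T14, order 120), S_6 (6T16, order 720). By Dedekind's theorem, for a prime p not dividing disc(f) the degrees of the irreducible factors of f mod p form the cycle type of an element of G. Factoring f modulo the 33 such primes p <= 149 (skipping 3, 43, which divide the discriminant), each new pattern first appears at: mod 2: f = (x^6 + x^3 + 1), pattern 6; mod 7: f = (x + 4)(x + 5)(x + 6)(x^3 + x^2 + 2x + 6), pattern 3+1+1+1; mod 17: f = (x^2 + 2x + 13)(x^2 + 9x + 6)(x^2 + 11x + 3), pattern 2+2+2; mod 19: f = (x^3 + 13x^2 + 10x + 8)(x^3 + 13x^2 + 15x + 4), pattern 3+3; mod 73: f = (x + 1)(x + 18)(x + 34)(x + 37)(x + 48)(x + 69), pattern 1+1+1+1+1+1. No other pattern occurs in this range, so the set of observed cycle types is {6, 3+1+1+1, 2+2+2, 3+3, 1+1+1+1+1+1}. The candidates containing elements of all these cycle types are C_3 x S_3 (6T5) of order 18, S_3 x S_3 (6T9) of order 36, (S_3 x S_3) : C_2 (6T13) of order 72, S_6 (6T16) of order 720; the others are excluded. The observed types are precisely the cycle types that occur in C_3 x S_3 (6T5). Each of the other remaining candidates has further cycle types, and by the Chebotarev density theorem the matching factorization patterns would occur for a proportion of primes equal to their share of the group: S_3 x S_3 (6T9) additionally contains elements of type 2+2+1+1 (9 of its 36 elements, about 25% of primes); (S_3 x S_3) : C_2 (6T13) additionally contains elements of type 4+2, 3+2+1, 2+2+1+1, 2+1+1+1+1 (45 of its 72 elements, about 62% of primes); S_6 (6T16) additionally contains elements of type 5+1, 4+2, 4+1+1, 3+2+1, 2+2+1+1, 2+1+1+1+1 (504 of its 720 elements, about 70% of primes). None of the 33 primes tested shows any such pattern (for each of these groups the chance of that is below 10^-4), which rules them out. Hence G = C_3 x S_3 (6T5), of order 18.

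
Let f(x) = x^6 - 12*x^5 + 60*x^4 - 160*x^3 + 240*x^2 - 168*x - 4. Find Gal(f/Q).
The polynomial f is an irreducible sextic over Q, so G = Gal(f/Q) is one of the 16 transitive subgroups 6T1, ..., 6T16 of S_6. The discriminant of f is 746496000000 = 864000^2, a perfect square, so G is contained in A_6. The transitive groups of degree 6 contained in A_6 are: A_4 (6T4, order 12), S_4 (6T7, order 24), (C_3 x C_3) : C_4 (6T10, order 36), PSL(2,5) (6T12, order 60), A_6 (6T15, order 360). By Dedekind's theorem, for a prime p not dividing disc(f) the degrees of the irreducible factors of f mod p form the cycle type of an element of G. Factoring f modulo the 6 such primes p <= 23 (skipping 2, 3, 5, which divide the discriminant), each new pattern first appears at: mod 7: f = (x + 1)(x^5 + x^4 + 3x^3 + 5x^2 + 4x + 3), pattern 5+1; mod 23: f = (x + 5)(x + 10)(x + 19)(x^3 + x + 6), pattern 3+1+1+1. No other pattern occurs in this range, so the set of observed cycle types is {5+1, 3+1+1+1}. Among the candidates above, the only group containing elements of all these cycle types is A_6 (6T15) — each of A_4 (6T4), S_4 (6T7), (C_3 x C_3) : C_4 (6T10), PSL(2,5) (6T12) lacks at least one of them. Hence G = A_6 (6T15), of order 360.

A_6 (also written A6)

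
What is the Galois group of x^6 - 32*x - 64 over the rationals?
S_6, the symmetric group on 6 letters

The polynomial f is an irreducible sextic over Q, so G = Gal(f/Q) is one of the 16 transitive subgroups 6T1, ..., 6T16 of S_6. The discriminant of f is 53451941740544, which is not a perfect square, so G is not contained in A_6. The transitive groups of degree 6 not contained in A_6 are: C_6 (6T1, order 6), S_3 (6T2, order 6), D_6 (6T3, order 12), C_3 x S_3 (6T5, order 18), A_4 x C_2 (6T6, order 24), S_4 (6T8, order 24), S_3 x S_3 (6T9, order 36), S_4 x C_2 (6T11, order 48), (S_3 x S_3) : C_2 (6T13, order 72), PGL(2,5) (6T14, order 120), S_6 (6T16, order 720). By Dedekind's theorem, for a prime p not dividing disc(f) the degrees of the irreducible factors of f mod p form the cycle type of an element of G. Factoring f modulo the 3 such primes p <= 7 (skipping 2, which divides the discriminant), each new pattern first appears at: mod 3: f = (x^6 + x + 2), pattern 6; mod 5: f = (x + 4)(x^5 + x^4 + x^3 + x^2 + x + 4), pattern 5+1; mod 7: f = (x^2 + 4x + 1)(x^4 + 3x^3 + x^2 + 6), pattern 4+2. No other pattern occurs in this range, so the set of observed cycle types is {6, 5+1, 4+2}. Among the candidates above, the only group containing elements of all these cycle types is S_6 (6T16); every other candidate lacks at least one of them. Hence G = S_6 (6T16), of order 720.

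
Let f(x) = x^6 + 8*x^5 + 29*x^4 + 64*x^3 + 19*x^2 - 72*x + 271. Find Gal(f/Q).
The polynomial f is an irreducible sextic over Q, so G = Gal(f/Q) is one of the 16 transitive subgroups 6T1, ..., 6T16 of S_6. The discriminant of f is 564385546240000 = 23756800^2, a perfect square, so G is contained in A_6. The transitive groups of degree 6 contained in A_6 are: A_4 (6T4, order 12), S_4 (6T7, order 24), (C_3 x C_3) : C_4 (6T10, order 36), PSL(2,5) (6T12, order 60), A_6 (6T15, order 360). By Dedekind's theorem, for a prime p not dividing disc(f) the degrees of the irreducible factors of f mod p form the cycle type of an element of G. Factoring f modulo the 19 such primes p <= 79 (skipping 2, 5, 29, which divide the discriminant), each new pattern first appears at: mod 3: f = (x^2 + 2x + 2)(x^4 + x + 2), pattern 4+2; mod 11: f = (x^3 + 7x + 1)(x^3 + 8x^2 + 7), pattern 3+3; mod 19: f = (x + 4)(x + 6)(x^2 + 7x + 2)(x^2 + 10x + 10), pattern 2+2+1+1; mod 61: f = (x + 10)(x + 24)(x + 57)(x^3 + 39x^2 + 36x + 36), pattern 3+1+1+1. No other pattern occurs in this range, so the set of observed cycle types is {4+2, 3+3, 2+2+1+1, 3+1+1+1}. The candidates containing elements of all these cycle types are (C_3 x C_3) : C_4 (6T10) of order 36, A_6 (6T15) of order 360; the others are excluded. The observed types are precisely the cycle types that occur in (C_3 x C_3) : C_4 (6T10) (apart from the identity). Each of the other remaining candidates has further cycle types, and by the Chebotarev density theorem the matching factorization patterns would occur for a proportion of primes equal to their share of the group: A_6 (6T15) additionally contains elements of type 5+1 (144 of its 360 elements, about 40% of primes). None of the 19 primes tested shows any such pattern (for each of these groups the chance of that is below 10^-4), which rules them out. Hence G = (C_3 x C_3) : C_4 (6T10), of order 36.

6T10: (C_3 x C_3) : C_4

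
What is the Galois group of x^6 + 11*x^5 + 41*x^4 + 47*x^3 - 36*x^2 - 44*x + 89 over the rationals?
(C_3 x C_3) : C_4 (order 36)

The polynomial f is an irreducible sextic over Q, so G = Gal(f/Q) is one of the 16 transitive subgroups 6T1, ..., 6T16 of S_6. The discriminant of f is 1064390625 = 32625^2, a perfect square, so G is contained in A_6. The transitive groups of degree 6 contained in A_6 are: A_4 (6T4, order 12), S_4 (6T7, order 24), (C_3 x C_3) : C_4 (6T10, order 36), PSL(2,5) (6T12, order 60), A_6 (6T15, order 360). By Dedekind's theorem, for a prime p not dividing disc(f) the degrees of the irreducible factors of f mod p form the cycle type of an element of G. Factoring f modulo the 19 such primes p <= 79 (skipping 3, 5, 29, which divide the discriminant), each new pattern first appears at: mod 2: f = (x^2 + x + 1)(x^4 + x + 1), pattern 4+2; mod 11: f = (x^3 + 5x^2 + 5x + 10)(x^3 + 6x^2 + 6x + 10), pattern 3+3; mod 19: f = (x + 9)(x + 13)(x^2 + 10x + 3)(x^2 + 17x + 12), pattern 2+2+1+1; mod 61: f = (x + 7)(x + 54)(x + 58)(x^3 + 14x^2 + 10x + 6), pattern 3+1+1+1. No other pattern occurs in this range, so the set of observed cycle types is {4+2, 3+3, 2+2+1+1, 3+1+1+1}. The candidates containing elements of all these cycle types are (C_3 x C_3) : C_4 (6T10) of order 36, A_6 (6T15) of order 360; the others are excluded. The observed types are precisely the cycle types that occur in (C_3 x C_3) : C_4 (6T10) (apart from the identity). Each of the other remaining candidates has further cycle types, and by the Chebotarev density theorem the matching factorization patterns would occur for a proportion of primes equal to their share of the group: A_6 (6T15) additionally contains elements of type 5+1 (144 of its 360 elements, about 40% of primes). None of the 19 primes tested shows any such pattern (for each of these groups the chance of that is below 10^-4), which rules them out. Hence G = (C_3 x C_3) : C_4 (6T10), of order 36.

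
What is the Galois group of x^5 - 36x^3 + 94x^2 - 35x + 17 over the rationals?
5T5: S_5

The polynomial f is an irreducible quintic over Q, so G = Gal(f/Q) is a transitive subgroup of S_5: one of C_5 (5T1, order 5), D_5 (5T2, order 10), F_20 (5T3, order 20), A_5 (5T4, order 60) or S_5 (5T5, order 120). The discriminant of f is 261057542749, which is not a perfect square, so G is not contained in A_5. The transitive groups of degree 5 not contained in A_5 are: F_20 (5T3, order 20), S_5 (5T5, order 120). By Dedekind's theorem, for a prime p not dividing disc(f) the degrees of the irreducible factors of f mod p form the cycle type of an element of G. Factoring f modulo the first such prime p = 2, each new pattern first appears at: mod 2: f = (x^2 + x + 1)(x^3 + x^2 + 1), pattern 3+2. No other pattern occurs in this range, so the set of observed cycle types is {3+2}. Among the candidates above, the only group containing elements of all these cycle types is S_5 (5T5) — F_20 (5T3) lacks at least one of them. Hence G = S_5 (5T5), of order 120.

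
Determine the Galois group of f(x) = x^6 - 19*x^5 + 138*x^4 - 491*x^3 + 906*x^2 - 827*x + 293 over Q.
S_3 (order 6)

The polynomial f is an irreducible sextic over Q, so G = Gal(f/Q) is one of the 16 transitive subgroups 6T1, ..., 6T16 of S_6. The discriminant of f is 324179200, which is not a perfect square, so G is not contained in A_6. The transitive groups of degree 6 not contained in A_6 are: C_6 (6T1, order 6), S_3 (6T2, order 6), D_6 (6T3, order 12), C_3 x S_3 (6T5, order 18), A_4 x C_2 (6T6, order 24), S_4 (6T8, order 24), S_3 x S_3 (6T9, order 36), S_4 x C_2 (6T11, order 48), (S_3 x S_3) : C_2 (6T13, order 72), PGL(2,5) (6T14, order 120), S_6 (6T16, order 720). By Dedekind's theorem, for a prime p not dividing disc(f) the degrees of the irreducible factors of f mod p form the cycle type of an element of G. Factoring f modulo the 23 such primes p <= 101 (skipping 2, 5, 37, which divide the discriminant), each new pattern first appears at: mod 3: f = (x^3 + 2x + 2)(x^3 + 2x^2 + x + 1), pattern 3+3; mod 13: f = (x^2 + 8)(x^2 + 11)(x^2 + 7x + 2), pattern 2+2+2; mod 67: f = (x + 10)(x + 37)(x + 40)(x + 43)(x + 57)(x + 62), pattern 1+1+1+1+1+1. No other pattern occurs in this range, so the set of observed cycle types is {3+3, 2+2+2, 1+1+1+1+1+1}. The candidates containing elements of all these cycle types are C_6 (6T1) of order 6, S_3 (6T2) of order 6, D_6 (6T3) of order 12, C_3 x S_3 (6T5) of order 18, A_4 x C_2 (6T6) of order 24, S_4 (6T8) of order 24, S_3 x S_3 (6T9) of order 36, S_4 x C_2 (6T11) of order 48, (S_3 x S_3) : C_2 (6T13) of order 72, PGL(2,5) (6T14) of order 120, S_6 (6T16) of order 720; the others are excluded. The observed types are precisely the cycle types that occur in S_3 (6T2). Each of the other remaining candidates has further cycle types, and by the Chebotarev density theorem the matching factorization patterns would occur for a proportion of primes equal to their share of the group: C_6 (6T1) additionally contains elements of type 6 (2 of its 6 elements, about 33% of primes); D_6 (6T3) additionally contains elements of type 6, 2+2+1+1 (5 of its 12 elements, about 42% of primes); C_3 x S_3 (6T5) additionally contains elements of type 6, 3+1+1+1 (10 of its 18 elements, about 56% of primes); A_4 x C_2 (6T6) additionally contains elements of type 6, 2+2+1+1, 2+1+1+1+1 (14 of its 24 elements, about 58% of primes); S_4 (6T8) additionally contains elements of type 4+1+1, 2+2+1+1 (9 of its 24 elements, about 38% of primes); S_3 x S_3 (6T9) additionally contains elements of type 6, 3+1+1+1, 2+2+1+1 (25 of its 36 elements, about 69% of primes); S_4 x C_2 (6T11) additionally contains elements of type 6, 4+2, 4+1+1, 2+2+1+1, 2+1+1+1+1 (32 of its 48 elements, about 67% of primes); (S_3 x S_3) : C_2 (6T13) additionally contains elements of type 6, 4+2, 3+2+1, 3+1+1+1, 2+2+1+1, 2+1+1+1+1 (61 of its 72 elements, about 85% of primes); PGL(2,5) (6T14) additionally contains elements of type 6, 5+1, 4+1+1, 2+2+1+1 (89 of its 120 elements, about 74% of primes); S_6 (6T16) additionally contains elements of type 6, 5+1, 4+2, 4+1+1, 3+2+1, 3+1+1+1, 2+2+1+1, 2+1+1+1+1 (664 of its 720 elements, about 92% of primes). None of the 23 primes tested shows any such pattern (for each of these groups the chance of that is below 10^-4), which rules them out. Hence G = S_3 (6T2), of order 6.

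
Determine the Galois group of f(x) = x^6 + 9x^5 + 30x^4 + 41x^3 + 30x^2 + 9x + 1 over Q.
The polynomial f is an irreducible sextic over Q, so G = Gal(f/Q) is one of the 16 transitive subgroups 6T1, ..., 6T16 of S_6. The discriminant of f is -67744512, which is not a perfect square, so G is not contained in A_6. The transitive groups of degree 6 not contained in A_6 are: C_6 (6T1, order 6), S_3 (6T2, order 6), D_6 (6T3, order 12), C_3 x S_3 (6T5, order 18), A_4 x C_2 (6T6, order 24), S_4 (6T8, order 24), S_3 x S_3 (6T9, order 36), S_4 x C_2 (6T11, order 48), (S_3 x S_3) : C_2 (6T13, order 72), PGL(2,5) (6T14, order 120), S_6 (6T16, order 720). By Dedekind's theorem, for a prime p not dividing disc(f) the degrees of the irreducible factors of f mod p form the cycle type of an element of G. Factoring f modulo the 23 such primes p <= 101 (skipping 2, 3, 11, which divide the discriminant), each new pattern first appears at: mod 5: f = (x^2 + 2x + 4)(x^2 + 3x + 4)(x^2 + 4x + 1), pattern 2+2+2; mod 7: f = (x^3 + 2x + 1)(x^3 + 2x^2 + 1), pattern 3+3; mod 31: f = (x + 2)(x + 7)(x + 9)(x + 16)(x + 18)(x + 19), pattern 1+1+1+1+1+1. No other pattern occurs in this range, so the set of observed cycle types is {2+2+2, 3+3, 1+1+1+1+1+1}. The candidates containing elements of all these cycle types are C_6 (6T1) of order 6, S_3 (6T2) of order 6, D_6 (6T3) of order 12, C_3 x S_3 (6T5) of order 18, A_4 x C_2 (6T6) of order 24, S_4 (6T8) of order 24, S_3 x S_3 (6T9) of order 36, S_4 x C_2 (6T11) of order 48, (S_3 x S_3) : C_2 (6T13) of order 72, PGL(2,5) (6T14) of order 120, S_6 (6T16) of order 720; the others are excluded. The observed types are precisely the cycle types that occur in S_3 (6T2). Each of the other remaining candidates has further cycle types, and by the Chebotarev density theorem the matching factorization patterns would occur for a proportion of primes equal to their share of the group: C_6 (6T1) additionally contains elements of type 6 (2 of its 6 elements, about 33% of primes); D_6 (6T3) additionally contains elements of type 6, 2+2+1+1 (5 of its 12 elements, about 42% of primes); C_3 x S_3 (6T5) additionally contains elements of type 6, 3+1+1+1 (10 of its 18 elements, about 56% of primes); A_4 x C_2 (6T6) additionally contains elements of type 6, 2+2+1+1, 2+1+1+1+1 (14 of its 24 elements, about 58% of primes); S_4 (6T8) additionally contains elements of type 4+1+1, 2+2+1+1 (9 of its 24 elements, about 38% of primes); S_3 x S_3 (6T9) additionally contains elements of type 6, 3+1+1+1, 2+2+1+1 (25 of its 36 elements, about 69% of primes); S_4 x C_2 (6T11) additionally contains elements of type 6, 4+2, 4+1+1, 2+2+1+1, 2+1+1+1+1 (32 of its 48 elements, about 67% of primes); (S_3 x S_3) : C_2 (6T13) additionally contains elements of type 6, 4+2, 3+2+1, 3+1+1+1, 2+2+1+1, 2+1+1+1+1 (61 of its 72 elements, about 85% of primes); PGL(2,5) (6T14) additionally contains elements of type 6, 5+1, 4+1+1, 2+2+1+1 (89 of its 120 elements, about 74% of primes); S_6 (6T16) additionally contains elements of type 6, 5+1, 4+2, 4+1+1, 3+2+1, 3+1+1+1, 2+2+1+1, 2+1+1+1+1 (664 of its 720 elements, about 92% of primes). None of the 23 primes tested shows any such pattern (for each of these groups the chance of that is below 10^-4), which rules them out. Hence G = S_3 (6T2), of order 6.

6T2: S_3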